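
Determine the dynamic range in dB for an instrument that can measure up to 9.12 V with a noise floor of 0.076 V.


Dynamic range = 20 * log10(Vmax / Vnoise).
DR = 20 * log10(9.12 / 0.076)
DR = 20 * log10(120.0)
DR = 41.58 dB

41.58 dB


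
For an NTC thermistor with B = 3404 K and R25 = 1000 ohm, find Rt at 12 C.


NTC thermistor equation: Rt = R25 * exp(B * (1/T - 1/T25)).
T in Kelvin: 285.15 K, T25 = 298.15 K
1/T - 1/T25 = 1/285.15 - 1/298.15 = 0.00015291
B * (1/T - 1/T25) = 3404 * 0.00015291 = 0.5205
Rt = 1000 * exp(0.5205) = 1682.9 ohm

1682.9 ohm


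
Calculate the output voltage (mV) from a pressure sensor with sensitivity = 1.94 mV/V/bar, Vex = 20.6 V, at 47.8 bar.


Output = sensitivity * Vex * P.
Vout = 1.94 * 20.6 * 47.8
Vout = 39.964 * 47.8
Vout = 1910.28 mV

1910.28 mV


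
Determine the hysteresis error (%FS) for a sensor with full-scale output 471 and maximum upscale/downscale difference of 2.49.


Hysteresis = (max difference / full scale) * 100%.
H = (2.49 / 471) * 100
H = 0.529 %FS

0.529 %FS


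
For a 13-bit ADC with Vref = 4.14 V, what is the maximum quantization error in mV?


The maximum quantization error is +/- LSB/2.
LSB = Vref / 2^n = 4.14 / 8192 = 0.00050537 V
Max error = LSB / 2 = 0.00050537 / 2 = 0.00025269 V
Max error = 0.2527 mV

0.2527 mV


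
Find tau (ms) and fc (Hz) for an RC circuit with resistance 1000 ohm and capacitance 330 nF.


Time constant: tau = R * C.
tau = 1000 * 3.30e-07 = 0.00033 s
tau = 0.33 ms
Cutoff frequency: fc = 1 / (2*pi*R*C).
fc = 1 / (2*pi*0.00033) = 482.29 Hz

tau = 0.33 ms, fc = 482.29 Hz


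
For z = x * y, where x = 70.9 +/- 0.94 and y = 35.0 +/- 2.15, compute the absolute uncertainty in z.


For a product z = x*y, the relative uncertainty is:
uz/z = sqrt((ux/x)^2 + (uy/y)^2)
Relative uncertainties: ux/x = 0.94/70.9 = 0.013258
uy/y = 2.15/35.0 = 0.061429
z = 70.9 * 35.0 = 2481.5
uz = 2481.5 * sqrt(0.013258^2 + 0.061429^2) = 155.945

155.945


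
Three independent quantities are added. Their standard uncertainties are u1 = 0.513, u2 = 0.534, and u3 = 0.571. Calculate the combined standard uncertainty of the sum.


For a sum of independent quantities, uc = sqrt(u1^2 + u2^2 + u3^2).
uc = sqrt(0.513^2 + 0.534^2 + 0.571^2)
uc = sqrt(0.263169 + 0.285156 + 0.326041)
uc = 0.9351

0.9351


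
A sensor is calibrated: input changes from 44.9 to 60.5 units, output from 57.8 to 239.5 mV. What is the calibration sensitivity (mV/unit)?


Sensitivity = (y2 - y1) / (x2 - x1).
S = (239.5 - 57.8) / (60.5 - 44.9)
S = 181.7 / 15.6
S = 11.6474 mV/unit

11.6474 mV/unit


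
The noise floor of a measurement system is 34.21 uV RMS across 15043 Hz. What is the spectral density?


Noise spectral density = Vrms / sqrt(BW).
NSD = 34.21 / sqrt(15043)
NSD = 34.21 / 122.6499
NSD = 0.2789 uV/sqrt(Hz)

0.2789 uV/sqrt(Hz)


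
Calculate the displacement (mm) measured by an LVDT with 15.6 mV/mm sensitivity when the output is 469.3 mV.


Displacement = Vout / sensitivity.
d = 469.3 / 15.6
d = 30.083 mm

30.083 mm


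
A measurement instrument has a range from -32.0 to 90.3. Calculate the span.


Span = upper range - lower range.
Span = 90.3 - (-32.0)
Span = 122.3

122.3


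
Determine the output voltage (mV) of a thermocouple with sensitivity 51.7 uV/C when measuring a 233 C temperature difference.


The thermocouple output V = sensitivity * dT.
V = 51.7 uV/C * 233 C
V = 12046.1 uV
V = 12.046 mV

12.046 mV


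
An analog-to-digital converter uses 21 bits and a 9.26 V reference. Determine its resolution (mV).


The resolution (LSB) of an ADC is Vref / 2^n.
LSB = 9.26 / 2^21
LSB = 9.26 / 2097152
LSB = 4.42e-06 V = 0.00441551 mV

0.00441551 mV


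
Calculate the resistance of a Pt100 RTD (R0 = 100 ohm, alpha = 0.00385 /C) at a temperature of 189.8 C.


The RTD equation: Rt = R0 * (1 + alpha * T).
Rt = 100 * (1 + 0.00385 * 189.8)
Rt = 100 * (1 + 0.73073)
Rt = 100 * 1.73073
Rt = 173.073 ohm

173.073 ohm


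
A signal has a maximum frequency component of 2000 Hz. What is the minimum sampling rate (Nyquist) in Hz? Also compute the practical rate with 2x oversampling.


By Nyquist theorem, fs_min = 2 * fmax.
fs_min = 2 * 2000 = 4000 Hz
Practical rate = 2 * fs_min = 2 * 4000 = 8000 Hz

fs_min = 4000 Hz, fs_practical = 8000 Hz


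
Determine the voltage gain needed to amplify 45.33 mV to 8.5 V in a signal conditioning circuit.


Gain = Vout / Vin (converting to same units).
G = 8.5 V / 45.33 mV
G = 8500.0 mV / 45.33 mV
G = 187.51

187.51


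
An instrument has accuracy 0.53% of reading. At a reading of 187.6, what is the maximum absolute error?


Absolute error = (accuracy% / 100) * reading.
Error = (0.53 / 100) * 187.6
Error = 0.0053 * 187.6
Error = 0.9943

0.9943


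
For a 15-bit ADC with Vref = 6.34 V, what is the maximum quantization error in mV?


The maximum quantization error is +/- LSB/2.
LSB = Vref / 2^n = 6.34 / 32768 = 0.00019348 V
Max error = LSB / 2 = 0.00019348 / 2 = 9.674e-05 V
Max error = 0.0967 mV

0.0967 mV


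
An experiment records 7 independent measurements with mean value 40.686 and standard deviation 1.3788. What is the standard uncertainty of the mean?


The standard uncertainty for Type A evaluation is u = s / sqrt(n).
u = 1.3788 / sqrt(7)
u = 1.3788 / 2.6458
u = 0.5211

0.5211


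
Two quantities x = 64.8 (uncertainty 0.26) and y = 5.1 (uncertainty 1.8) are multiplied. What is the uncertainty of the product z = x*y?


For a product z = x*y, the relative uncertainty is:
uz/z = sqrt((ux/x)^2 + (uy/y)^2)
Relative uncertainties: ux/x = 0.26/64.8 = 0.004012
uy/y = 1.8/5.1 = 0.352941
z = 64.8 * 5.1 = 330.5
uz = 330.5 * sqrt(0.004012^2 + 0.352941^2) = 116.648

116.648


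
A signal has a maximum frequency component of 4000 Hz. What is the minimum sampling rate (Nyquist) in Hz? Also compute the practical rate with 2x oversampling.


By Nyquist theorem, fs_min = 2 * fmax.
fs_min = 2 * 4000 = 8000 Hz
Practical rate = 2 * fs_min = 2 * 8000 = 16000 Hz

fs_min = 8000 Hz, fs_practical = 16000 Hz


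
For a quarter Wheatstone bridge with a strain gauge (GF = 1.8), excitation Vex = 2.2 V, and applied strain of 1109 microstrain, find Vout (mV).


Quarter bridge output: Vout = (GF * epsilon * Vex) / 4.
Vout = (1.8 * 1109e-6 * 2.2) / 4
Vout = 0.00439164 / 4 V
Vout = 0.00109791 V = 1.0979 mV

1.0979 mV


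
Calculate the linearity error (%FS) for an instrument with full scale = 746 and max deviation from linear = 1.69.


Linearity error = (max deviation / full scale) * 100%.
Linearity = (1.69 / 746) * 100
Linearity = 0.227 %FS

0.227 %FS


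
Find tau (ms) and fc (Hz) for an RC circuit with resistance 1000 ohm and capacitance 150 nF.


Time constant: tau = R * C.
tau = 1000 * 1.50e-07 = 0.00015 s
tau = 0.15 ms
Cutoff frequency: fc = 1 / (2*pi*R*C).
fc = 1 / (2*pi*0.00015) = 1061.03 Hz

tau = 0.15 ms, fc = 1061.03 Hz


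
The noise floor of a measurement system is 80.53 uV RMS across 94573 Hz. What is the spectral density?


Noise spectral density = Vrms / sqrt(BW).
NSD = 80.53 / sqrt(94573)
NSD = 80.53 / 307.5272
NSD = 0.2619 uV/sqrt(Hz)

0.2619 uV/sqrt(Hz)


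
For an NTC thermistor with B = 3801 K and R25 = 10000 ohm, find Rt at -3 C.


NTC thermistor equation: Rt = R25 * exp(B * (1/T - 1/T25)).
T in Kelvin: 270.15 K, T25 = 298.15 K
1/T - 1/T25 = 1/270.15 - 1/298.15 = 0.00034763
B * (1/T - 1/T25) = 3801 * 0.00034763 = 1.3213
Rt = 10000 * exp(1.3213) = 37484.6 ohm

37484.6 ohm


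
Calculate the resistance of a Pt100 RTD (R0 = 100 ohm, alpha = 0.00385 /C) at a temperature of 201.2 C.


The RTD equation: Rt = R0 * (1 + alpha * T).
Rt = 100 * (1 + 0.00385 * 201.2)
Rt = 100 * (1 + 0.77462)
Rt = 100 * 1.77462
Rt = 177.462 ohm

177.462 ohm


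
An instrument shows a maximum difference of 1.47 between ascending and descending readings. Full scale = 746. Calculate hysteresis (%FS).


Hysteresis = (max difference / full scale) * 100%.
H = (1.47 / 746) * 100
H = 0.197 %FS

0.197 %FS


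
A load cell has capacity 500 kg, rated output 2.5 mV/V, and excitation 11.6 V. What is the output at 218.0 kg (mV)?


Vout = rated_output * Vex * (load / capacity).
Vout = 2.5 * 11.6 * (218.0 / 500)
Vout = 2.5 * 11.6 * 0.436
Vout = 12.644 mV

12.644 mV


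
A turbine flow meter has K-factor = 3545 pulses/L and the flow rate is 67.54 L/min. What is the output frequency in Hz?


Frequency = K * Q / 60 (converting L/min to L/s).
f = 3545 * 67.54 / 60
f = 239429.3 / 60
f = 3990.49 Hz

3990.49 Hz


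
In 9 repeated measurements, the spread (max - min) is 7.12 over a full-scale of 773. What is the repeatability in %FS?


Repeatability = (spread / full scale) * 100%.
R = (7.12 / 773) * 100
R = 0.921 %FS

0.921 %FS


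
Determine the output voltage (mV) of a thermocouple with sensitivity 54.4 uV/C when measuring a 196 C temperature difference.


The thermocouple output V = sensitivity * dT.
V = 54.4 uV/C * 196 C
V = 10662.4 uV
V = 10.662 mV

10.662 mV


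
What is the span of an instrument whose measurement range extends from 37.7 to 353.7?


Span = upper range - lower range.
Span = 353.7 - (37.7)
Span = 316.0

316.0


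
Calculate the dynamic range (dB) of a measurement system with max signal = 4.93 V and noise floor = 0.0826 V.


Dynamic range = 20 * log10(Vmax / Vnoise).
DR = 20 * log10(4.93 / 0.0826)
DR = 20 * log10(59.69)
DR = 35.52 dB

35.52 dB


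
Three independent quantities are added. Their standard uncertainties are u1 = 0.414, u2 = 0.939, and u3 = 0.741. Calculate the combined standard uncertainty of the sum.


For a sum of independent quantities, uc = sqrt(u1^2 + u2^2 + u3^2).
uc = sqrt(0.414^2 + 0.939^2 + 0.741^2)
uc = sqrt(0.171396 + 0.881721 + 0.549081)
uc = 1.2658

1.2658


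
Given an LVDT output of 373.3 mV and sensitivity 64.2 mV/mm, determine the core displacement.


Displacement = Vout / sensitivity.
d = 373.3 / 64.2
d = 5.815 mm

5.815 mm


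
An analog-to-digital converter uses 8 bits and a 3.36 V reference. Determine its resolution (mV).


The resolution (LSB) of an ADC is Vref / 2^n.
LSB = 3.36 / 2^8
LSB = 3.36 / 256
LSB = 0.013125 V = 13.125 mV

13.125 mV


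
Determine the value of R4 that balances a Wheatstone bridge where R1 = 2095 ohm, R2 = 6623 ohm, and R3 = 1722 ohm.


At balance: R1*R4 = R2*R3, so R4 = R2*R3/R1.
R4 = 6623 * 1722 / 2095
R4 = 11404806 / 2095
R4 = 5443.82 ohm

5443.82 ohm


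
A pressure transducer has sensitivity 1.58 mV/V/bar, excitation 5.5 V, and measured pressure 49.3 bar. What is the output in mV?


Output = sensitivity * Vex * P.
Vout = 1.58 * 5.5 * 49.3
Vout = 8.69 * 49.3
Vout = 428.42 mV

428.42 mV


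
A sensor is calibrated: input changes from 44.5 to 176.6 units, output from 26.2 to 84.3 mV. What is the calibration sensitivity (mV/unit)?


Sensitivity = (y2 - y1) / (x2 - x1).
S = (84.3 - 26.2) / (176.6 - 44.5)
S = 58.1 / 132.1
S = 0.4398 mV/unit

0.4398 mV/unit


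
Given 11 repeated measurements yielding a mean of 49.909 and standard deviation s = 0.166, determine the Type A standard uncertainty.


The standard uncertainty for Type A evaluation is u = s / sqrt(n).
u = 0.166 / sqrt(11)
u = 0.166 / 3.3166
u = 0.0501

0.0501


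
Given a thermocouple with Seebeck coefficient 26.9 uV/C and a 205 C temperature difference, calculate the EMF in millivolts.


The thermocouple output V = sensitivity * dT.
V = 26.9 uV/C * 205 C
V = 5514.5 uV
V = 5.514 mV

5.514 mV


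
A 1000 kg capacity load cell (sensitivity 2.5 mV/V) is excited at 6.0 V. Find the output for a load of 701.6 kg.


Vout = rated_output * Vex * (load / capacity).
Vout = 2.5 * 6.0 * (701.6 / 1000)
Vout = 2.5 * 6.0 * 0.7016
Vout = 10.524 mV

10.524 mV


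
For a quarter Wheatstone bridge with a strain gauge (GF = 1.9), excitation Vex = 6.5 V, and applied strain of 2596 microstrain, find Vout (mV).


Quarter bridge output: Vout = (GF * epsilon * Vex) / 4.
Vout = (1.9 * 2596e-6 * 6.5) / 4
Vout = 0.0320606 / 4 V
Vout = 0.00801515 V = 8.0151 mV

8.0151 mV


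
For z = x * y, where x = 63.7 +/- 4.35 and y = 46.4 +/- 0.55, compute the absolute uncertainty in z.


For a product z = x*y, the relative uncertainty is:
uz/z = sqrt((ux/x)^2 + (uy/y)^2)
Relative uncertainties: ux/x = 4.35/63.7 = 0.068289
uy/y = 0.55/46.4 = 0.011853
z = 63.7 * 46.4 = 2955.7
uz = 2955.7 * sqrt(0.068289^2 + 0.011853^2) = 204.858

204.858


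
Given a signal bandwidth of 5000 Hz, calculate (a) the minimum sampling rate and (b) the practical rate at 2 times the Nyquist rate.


By Nyquist theorem, fs_min = 2 * fmax.
fs_min = 2 * 5000 = 10000 Hz
Practical rate = 2 * fs_min = 2 * 10000 = 20000 Hz

fs_min = 10000 Hz, fs_practical = 20000 Hz


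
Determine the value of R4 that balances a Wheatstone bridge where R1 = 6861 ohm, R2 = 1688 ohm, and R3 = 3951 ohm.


At balance: R1*R4 = R2*R3, so R4 = R2*R3/R1.
R4 = 1688 * 3951 / 6861
R4 = 6669288 / 6861
R4 = 972.06 ohm

972.06 ohm


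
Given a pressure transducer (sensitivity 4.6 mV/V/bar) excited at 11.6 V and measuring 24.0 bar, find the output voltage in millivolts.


Output = sensitivity * Vex * P.
Vout = 4.6 * 11.6 * 24.0
Vout = 53.36 * 24.0
Vout = 1280.64 mV

1280.64 mV


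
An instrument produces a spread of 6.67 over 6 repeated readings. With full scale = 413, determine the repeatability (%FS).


Repeatability = (spread / full scale) * 100%.
R = (6.67 / 413) * 100
R = 1.615 %FS

1.615 %FS


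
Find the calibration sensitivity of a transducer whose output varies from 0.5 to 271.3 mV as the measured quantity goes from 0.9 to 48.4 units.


Sensitivity = (y2 - y1) / (x2 - x1).
S = (271.3 - 0.5) / (48.4 - 0.9)
S = 270.8 / 47.5
S = 5.7011 mV/unit

5.7011 mV/unit


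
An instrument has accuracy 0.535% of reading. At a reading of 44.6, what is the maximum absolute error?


Absolute error = (accuracy% / 100) * reading.
Error = (0.535 / 100) * 44.6
Error = 0.00535 * 44.6
Error = 0.2386

0.2386


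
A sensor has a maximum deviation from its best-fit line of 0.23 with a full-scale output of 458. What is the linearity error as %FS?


Linearity error = (max deviation / full scale) * 100%.
Linearity = (0.23 / 458) * 100
Linearity = 0.05 %FS

0.05 %FS


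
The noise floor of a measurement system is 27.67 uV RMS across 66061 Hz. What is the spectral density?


Noise spectral density = Vrms / sqrt(BW).
NSD = 27.67 / sqrt(66061)
NSD = 27.67 / 257.0233
NSD = 0.1077 uV/sqrt(Hz)

0.1077 uV/sqrt(Hz)


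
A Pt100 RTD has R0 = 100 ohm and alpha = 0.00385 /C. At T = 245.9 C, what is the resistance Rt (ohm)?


The RTD equation: Rt = R0 * (1 + alpha * T).
Rt = 100 * (1 + 0.00385 * 245.9)
Rt = 100 * (1 + 0.946715)
Rt = 100 * 1.946715
Rt = 194.672 ohm

194.672 ohm


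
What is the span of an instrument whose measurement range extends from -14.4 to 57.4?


Span = upper range - lower range.
Span = 57.4 - (-14.4)
Span = 71.8

71.8


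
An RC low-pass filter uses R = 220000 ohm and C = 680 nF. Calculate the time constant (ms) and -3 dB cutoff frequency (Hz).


Time constant: tau = R * C.
tau = 220000 * 6.80e-07 = 0.1496 s
tau = 149.6 ms
Cutoff frequency: fc = 1 / (2*pi*R*C).
fc = 1 / (2*pi*0.1496) = 1.06 Hz

tau = 149.6 ms, fc = 1.06 Hz


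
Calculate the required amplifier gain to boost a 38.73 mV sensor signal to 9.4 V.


Gain = Vout / Vin (converting to same units).
G = 9.4 V / 38.73 mV
G = 9400.0 mV / 38.73 mV
G = 242.71

242.71


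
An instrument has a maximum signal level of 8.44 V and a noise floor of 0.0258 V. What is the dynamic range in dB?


Dynamic range = 20 * log10(Vmax / Vnoise).
DR = 20 * log10(8.44 / 0.0258)
DR = 20 * log10(327.13)
DR = 50.29 dB

50.29 dB


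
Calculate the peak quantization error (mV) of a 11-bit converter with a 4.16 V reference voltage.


The maximum quantization error is +/- LSB/2.
LSB = Vref / 2^n = 4.16 / 2048 = 0.00203125 V
Max error = LSB / 2 = 0.00203125 / 2 = 0.00101563 V
Max error = 1.0156 mV

1.0156 mV


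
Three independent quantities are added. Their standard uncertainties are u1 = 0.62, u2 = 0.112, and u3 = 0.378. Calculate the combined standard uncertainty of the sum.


For a sum of independent quantities, uc = sqrt(u1^2 + u2^2 + u3^2).
uc = sqrt(0.62^2 + 0.112^2 + 0.378^2)
uc = sqrt(0.3844 + 0.012544 + 0.142884)
uc = 0.7347

0.7347


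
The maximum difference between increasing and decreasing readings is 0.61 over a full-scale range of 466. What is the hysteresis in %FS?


Hysteresis = (max difference / full scale) * 100%.
H = (0.61 / 466) * 100
H = 0.131 %FS

0.131 %FS


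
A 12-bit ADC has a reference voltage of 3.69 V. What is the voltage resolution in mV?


The resolution (LSB) of an ADC is Vref / 2^n.
LSB = 3.69 / 2^12
LSB = 3.69 / 4096
LSB = 0.00090088 V = 0.90087891 mV

0.90087891 mV


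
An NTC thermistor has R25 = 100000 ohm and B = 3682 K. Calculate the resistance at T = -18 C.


NTC thermistor equation: Rt = R25 * exp(B * (1/T - 1/T25)).
T in Kelvin: 255.15 K, T25 = 298.15 K
1/T - 1/T25 = 1/255.15 - 1/298.15 = 0.00056525
B * (1/T - 1/T25) = 3682 * 0.00056525 = 2.0812
Rt = 100000 * exp(2.0812) = 801438.9 ohm

801438.9 ohm


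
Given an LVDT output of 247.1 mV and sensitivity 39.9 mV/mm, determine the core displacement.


Displacement = Vout / sensitivity.
d = 247.1 / 39.9
d = 6.193 mm

6.193 mm


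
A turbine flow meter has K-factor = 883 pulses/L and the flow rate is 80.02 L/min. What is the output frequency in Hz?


Frequency = K * Q / 60 (converting L/min to L/s).
f = 883 * 80.02 / 60
f = 70657.66 / 60
f = 1177.63 Hz

1177.63 Hz


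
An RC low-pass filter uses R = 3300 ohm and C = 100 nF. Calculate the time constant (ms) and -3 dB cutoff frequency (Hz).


Time constant: tau = R * C.
tau = 3300 * 1.00e-07 = 0.00033 s
tau = 0.33 ms
Cutoff frequency: fc = 1 / (2*pi*R*C).
fc = 1 / (2*pi*0.00033) = 482.29 Hz

tau = 0.33 ms, fc = 482.29 Hz


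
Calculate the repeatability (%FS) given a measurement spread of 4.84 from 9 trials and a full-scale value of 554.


Repeatability = (spread / full scale) * 100%.
R = (4.84 / 554) * 100
R = 0.874 %FS

0.874 %FS


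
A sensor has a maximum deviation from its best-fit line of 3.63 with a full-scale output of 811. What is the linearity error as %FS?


Linearity error = (max deviation / full scale) * 100%.
Linearity = (3.63 / 811) * 100
Linearity = 0.448 %FS

0.448 %FS


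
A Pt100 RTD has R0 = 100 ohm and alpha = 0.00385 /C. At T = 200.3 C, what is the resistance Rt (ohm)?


The RTD equation: Rt = R0 * (1 + alpha * T).
Rt = 100 * (1 + 0.00385 * 200.3)
Rt = 100 * (1 + 0.771155)
Rt = 100 * 1.771155
Rt = 177.115 ohm

177.115 ohm


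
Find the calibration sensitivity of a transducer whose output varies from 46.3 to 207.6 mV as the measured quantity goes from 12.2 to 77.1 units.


Sensitivity = (y2 - y1) / (x2 - x1).
S = (207.6 - 46.3) / (77.1 - 12.2)
S = 161.3 / 64.9
S = 2.4854 mV/unit

2.4854 mV/unit


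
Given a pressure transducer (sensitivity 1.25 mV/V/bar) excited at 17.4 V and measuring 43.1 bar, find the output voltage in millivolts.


Output = sensitivity * Vex * P.
Vout = 1.25 * 17.4 * 43.1
Vout = 21.75 * 43.1
Vout = 937.43 mV

937.43 mV


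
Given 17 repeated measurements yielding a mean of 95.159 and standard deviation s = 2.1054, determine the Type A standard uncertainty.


The standard uncertainty for Type A evaluation is u = s / sqrt(n).
u = 2.1054 / sqrt(17)
u = 2.1054 / 4.1231
u = 0.5106

0.5106


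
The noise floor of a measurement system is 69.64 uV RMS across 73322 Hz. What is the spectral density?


Noise spectral density = Vrms / sqrt(BW).
NSD = 69.64 / sqrt(73322)
NSD = 69.64 / 270.7804
NSD = 0.2572 uV/sqrt(Hz)

0.2572 uV/sqrt(Hz)


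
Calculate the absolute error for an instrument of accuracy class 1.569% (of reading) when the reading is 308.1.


Absolute error = (accuracy% / 100) * reading.
Error = (1.569 / 100) * 308.1
Error = 0.01569 * 308.1
Error = 4.8341

4.8341


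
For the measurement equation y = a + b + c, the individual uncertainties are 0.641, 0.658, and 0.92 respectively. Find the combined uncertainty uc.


For a sum of independent quantities, uc = sqrt(u1^2 + u2^2 + u3^2).
uc = sqrt(0.641^2 + 0.658^2 + 0.92^2)
uc = sqrt(0.410881 + 0.432964 + 0.8464)
uc = 1.3001

1.3001


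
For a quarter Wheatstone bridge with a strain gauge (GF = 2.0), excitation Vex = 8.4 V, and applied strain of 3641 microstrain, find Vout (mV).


Quarter bridge output: Vout = (GF * epsilon * Vex) / 4.
Vout = (2.0 * 3641e-6 * 8.4) / 4
Vout = 0.0611688 / 4 V
Vout = 0.0152922 V = 15.2922 mV

15.2922 mV


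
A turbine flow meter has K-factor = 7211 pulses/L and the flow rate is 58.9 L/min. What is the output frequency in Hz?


Frequency = K * Q / 60 (converting L/min to L/s).
f = 7211 * 58.9 / 60
f = 424727.9 / 60
f = 7078.8 Hz

7078.8 Hz


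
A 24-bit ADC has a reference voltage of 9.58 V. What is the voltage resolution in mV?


The resolution (LSB) of an ADC is Vref / 2^n.
LSB = 9.58 / 2^24
LSB = 9.58 / 16777216
LSB = 5.7e-07 V = 0.00057101 mV

0.00057101 mV


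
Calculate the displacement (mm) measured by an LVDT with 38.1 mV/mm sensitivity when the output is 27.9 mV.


Displacement = Vout / sensitivity.
d = 27.9 / 38.1
d = 0.732 mm

0.732 mm


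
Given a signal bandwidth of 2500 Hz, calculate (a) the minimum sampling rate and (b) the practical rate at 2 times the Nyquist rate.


By Nyquist theorem, fs_min = 2 * fmax.
fs_min = 2 * 2500 = 5000 Hz
Practical rate = 2 * fs_min = 2 * 5000 = 10000 Hz

fs_min = 5000 Hz, fs_practical = 10000 Hz


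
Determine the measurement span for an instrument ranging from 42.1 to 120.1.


Span = upper range - lower range.
Span = 120.1 - (42.1)
Span = 78.0

78.0


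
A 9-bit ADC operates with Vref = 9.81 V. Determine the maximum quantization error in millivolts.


The maximum quantization error is +/- LSB/2.
LSB = Vref / 2^n = 9.81 / 512 = 0.01916016 V
Max error = LSB / 2 = 0.01916016 / 2 = 0.00958008 V
Max error = 9.5801 mV

9.5801 mV


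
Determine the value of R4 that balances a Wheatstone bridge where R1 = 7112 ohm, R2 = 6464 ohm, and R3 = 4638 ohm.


At balance: R1*R4 = R2*R3, so R4 = R2*R3/R1.
R4 = 6464 * 4638 / 7112
R4 = 29980032 / 7112
R4 = 4215.42 ohm

4215.42 ohm


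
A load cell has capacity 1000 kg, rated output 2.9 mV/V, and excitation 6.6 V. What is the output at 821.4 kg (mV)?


Vout = rated_output * Vex * (load / capacity).
Vout = 2.9 * 6.6 * (821.4 / 1000)
Vout = 2.9 * 6.6 * 0.8214
Vout = 15.722 mV

15.722 mV


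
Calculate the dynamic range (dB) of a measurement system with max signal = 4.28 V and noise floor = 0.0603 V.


Dynamic range = 20 * log10(Vmax / Vnoise).
DR = 20 * log10(4.28 / 0.0603)
DR = 20 * log10(70.98)
DR = 37.02 dB

37.02 dB


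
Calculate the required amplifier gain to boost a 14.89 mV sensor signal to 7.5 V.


Gain = Vout / Vin (converting to same units).
G = 7.5 V / 14.89 mV
G = 7500.0 mV / 14.89 mV
G = 503.69

503.69


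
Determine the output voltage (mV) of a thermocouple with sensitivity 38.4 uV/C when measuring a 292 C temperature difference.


The thermocouple output V = sensitivity * dT.
V = 38.4 uV/C * 292 C
V = 11212.8 uV
V = 11.213 mV

11.213 mV


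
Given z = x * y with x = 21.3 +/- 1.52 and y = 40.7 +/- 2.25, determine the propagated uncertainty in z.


For a product z = x*y, the relative uncertainty is:
uz/z = sqrt((ux/x)^2 + (uy/y)^2)
Relative uncertainties: ux/x = 1.52/21.3 = 0.071362
uy/y = 2.25/40.7 = 0.055283
z = 21.3 * 40.7 = 866.9
uz = 866.9 * sqrt(0.071362^2 + 0.055283^2) = 78.256

78.256


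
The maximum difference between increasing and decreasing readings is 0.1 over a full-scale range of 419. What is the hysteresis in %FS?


Hysteresis = (max difference / full scale) * 100%.
H = (0.1 / 419) * 100
H = 0.024 %FS

0.024 %FS


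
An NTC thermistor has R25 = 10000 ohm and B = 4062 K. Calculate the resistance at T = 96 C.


NTC thermistor equation: Rt = R25 * exp(B * (1/T - 1/T25)).
T in Kelvin: 369.15 K, T25 = 298.15 K
1/T - 1/T25 = 1/369.15 - 1/298.15 = -0.00064509
B * (1/T - 1/T25) = 4062 * -0.00064509 = -2.6204
Rt = 10000 * exp(-2.6204) = 727.8 ohm

727.8 ohm


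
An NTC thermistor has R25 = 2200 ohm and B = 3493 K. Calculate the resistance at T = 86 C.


NTC thermistor equation: Rt = R25 * exp(B * (1/T - 1/T25)).
T in Kelvin: 359.15 K, T25 = 298.15 K
1/T - 1/T25 = 1/359.15 - 1/298.15 = -0.00056966
B * (1/T - 1/T25) = 3493 * -0.00056966 = -1.9898
Rt = 2200 * exp(-1.9898) = 300.8 ohm

300.8 ohm


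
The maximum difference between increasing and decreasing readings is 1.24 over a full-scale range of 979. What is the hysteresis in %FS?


Hysteresis = (max difference / full scale) * 100%.
H = (1.24 / 979) * 100
H = 0.127 %FS

0.127 %FS


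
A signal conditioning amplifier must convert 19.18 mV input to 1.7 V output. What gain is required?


Gain = Vout / Vin (converting to same units).
G = 1.7 V / 19.18 mV
G = 1700.0 mV / 19.18 mV
G = 88.63

88.63


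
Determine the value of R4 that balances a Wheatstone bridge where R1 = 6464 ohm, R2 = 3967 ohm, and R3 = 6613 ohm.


At balance: R1*R4 = R2*R3, so R4 = R2*R3/R1.
R4 = 3967 * 6613 / 6464
R4 = 26233771 / 6464
R4 = 4058.44 ohm

4058.44 ohm


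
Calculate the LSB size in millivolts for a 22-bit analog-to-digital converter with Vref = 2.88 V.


The resolution (LSB) of an ADC is Vref / 2^n.
LSB = 2.88 / 2^22
LSB = 2.88 / 4194304
LSB = 6.9e-07 V = 0.00068665 mV

0.00068665 mV


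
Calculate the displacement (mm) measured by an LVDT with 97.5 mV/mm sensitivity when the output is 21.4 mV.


Displacement = Vout / sensitivity.
d = 21.4 / 97.5
d = 0.219 mm

0.219 mm


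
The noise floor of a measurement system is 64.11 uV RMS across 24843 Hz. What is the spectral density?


Noise spectral density = Vrms / sqrt(BW).
NSD = 64.11 / sqrt(24843)
NSD = 64.11 / 157.6166
NSD = 0.4067 uV/sqrt(Hz)

0.4067 uV/sqrt(Hz)


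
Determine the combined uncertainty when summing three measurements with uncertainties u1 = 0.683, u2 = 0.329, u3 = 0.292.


For a sum of independent quantities, uc = sqrt(u1^2 + u2^2 + u3^2).
uc = sqrt(0.683^2 + 0.329^2 + 0.292^2)
uc = sqrt(0.466489 + 0.108241 + 0.085264)
uc = 0.8124

0.8124


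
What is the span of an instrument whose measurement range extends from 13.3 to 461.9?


Span = upper range - lower range.
Span = 461.9 - (13.3)
Span = 448.6

448.6


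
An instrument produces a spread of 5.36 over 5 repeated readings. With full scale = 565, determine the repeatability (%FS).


Repeatability = (spread / full scale) * 100%.
R = (5.36 / 565) * 100
R = 0.949 %FS

0.949 %FS


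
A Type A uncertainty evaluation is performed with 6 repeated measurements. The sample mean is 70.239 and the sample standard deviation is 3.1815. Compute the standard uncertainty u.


The standard uncertainty for Type A evaluation is u = s / sqrt(n).
u = 3.1815 / sqrt(6)
u = 3.1815 / 2.4495
u = 1.2988

1.2988


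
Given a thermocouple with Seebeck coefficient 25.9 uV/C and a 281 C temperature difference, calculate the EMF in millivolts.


The thermocouple output V = sensitivity * dT.
V = 25.9 uV/C * 281 C
V = 7277.9 uV
V = 7.278 mV

7.278 mV


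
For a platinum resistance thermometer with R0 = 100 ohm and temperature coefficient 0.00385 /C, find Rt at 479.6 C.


The RTD equation: Rt = R0 * (1 + alpha * T).
Rt = 100 * (1 + 0.00385 * 479.6)
Rt = 100 * (1 + 1.84646)
Rt = 100 * 2.84646
Rt = 284.646 ohm

284.646 ohm


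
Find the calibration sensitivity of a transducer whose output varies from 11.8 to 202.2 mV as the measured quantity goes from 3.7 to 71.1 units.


Sensitivity = (y2 - y1) / (x2 - x1).
S = (202.2 - 11.8) / (71.1 - 3.7)
S = 190.4 / 67.4
S = 2.8249 mV/unit

2.8249 mV/unit


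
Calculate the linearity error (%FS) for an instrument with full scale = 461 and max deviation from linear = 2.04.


Linearity error = (max deviation / full scale) * 100%.
Linearity = (2.04 / 461) * 100
Linearity = 0.443 %FS

0.443 %FS


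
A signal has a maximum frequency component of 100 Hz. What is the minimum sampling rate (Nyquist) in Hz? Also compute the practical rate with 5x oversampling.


By Nyquist theorem, fs_min = 2 * fmax.
fs_min = 2 * 100 = 200 Hz
Practical rate = 5 * fs_min = 5 * 200 = 1000 Hz

fs_min = 200 Hz, fs_practical = 1000 Hz


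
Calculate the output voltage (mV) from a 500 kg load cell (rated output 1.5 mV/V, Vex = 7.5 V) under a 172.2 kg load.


Vout = rated_output * Vex * (load / capacity).
Vout = 1.5 * 7.5 * (172.2 / 500)
Vout = 1.5 * 7.5 * 0.3444
Vout = 3.874 mV

3.874 mV


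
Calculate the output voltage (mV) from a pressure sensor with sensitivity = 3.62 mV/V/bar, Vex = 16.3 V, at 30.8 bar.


Output = sensitivity * Vex * P.
Vout = 3.62 * 16.3 * 30.8
Vout = 59.006 * 30.8
Vout = 1817.38 mV

1817.38 mV


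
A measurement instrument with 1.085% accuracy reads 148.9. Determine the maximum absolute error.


Absolute error = (accuracy% / 100) * reading.
Error = (1.085 / 100) * 148.9
Error = 0.01085 * 148.9
Error = 1.6156

1.6156


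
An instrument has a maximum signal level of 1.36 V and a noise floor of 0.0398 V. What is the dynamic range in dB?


Dynamic range = 20 * log10(Vmax / Vnoise).
DR = 20 * log10(1.36 / 0.0398)
DR = 20 * log10(34.17)
DR = 30.67 dB

30.67 dB


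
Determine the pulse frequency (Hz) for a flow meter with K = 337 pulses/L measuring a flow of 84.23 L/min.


Frequency = K * Q / 60 (converting L/min to L/s).
f = 337 * 84.23 / 60
f = 28385.51 / 60
f = 473.09 Hz

473.09 Hz


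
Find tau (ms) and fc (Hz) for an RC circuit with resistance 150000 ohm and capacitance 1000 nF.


Time constant: tau = R * C.
tau = 150000 * 1.00e-06 = 0.15 s
tau = 150.0 ms
Cutoff frequency: fc = 1 / (2*pi*R*C).
fc = 1 / (2*pi*0.15) = 1.06 Hz

tau = 150.0 ms, fc = 1.06 Hz


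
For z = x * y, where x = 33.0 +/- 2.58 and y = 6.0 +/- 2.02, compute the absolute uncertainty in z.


For a product z = x*y, the relative uncertainty is:
uz/z = sqrt((ux/x)^2 + (uy/y)^2)
Relative uncertainties: ux/x = 2.58/33.0 = 0.078182
uy/y = 2.02/6.0 = 0.336667
z = 33.0 * 6.0 = 198.0
uz = 198.0 * sqrt(0.078182^2 + 0.336667^2) = 68.434

68.434


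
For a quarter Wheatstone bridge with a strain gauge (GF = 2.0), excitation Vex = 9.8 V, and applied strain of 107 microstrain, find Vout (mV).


Quarter bridge output: Vout = (GF * epsilon * Vex) / 4.
Vout = (2.0 * 107e-6 * 9.8) / 4
Vout = 0.0020972 / 4 V
Vout = 0.0005243 V = 0.5243 mV

0.5243 mV


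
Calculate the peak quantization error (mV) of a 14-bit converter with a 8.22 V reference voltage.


The maximum quantization error is +/- LSB/2.
LSB = Vref / 2^n = 8.22 / 16384 = 0.00050171 V
Max error = LSB / 2 = 0.00050171 / 2 = 0.00025085 V
Max error = 0.2509 mV

0.2509 mV


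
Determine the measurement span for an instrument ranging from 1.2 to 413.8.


Span = upper range - lower range.
Span = 413.8 - (1.2)
Span = 412.6

412.6


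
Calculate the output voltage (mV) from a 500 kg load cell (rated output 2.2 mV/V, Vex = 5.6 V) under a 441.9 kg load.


Vout = rated_output * Vex * (load / capacity).
Vout = 2.2 * 5.6 * (441.9 / 500)
Vout = 2.2 * 5.6 * 0.8838
Vout = 10.888 mV

10.888 mV


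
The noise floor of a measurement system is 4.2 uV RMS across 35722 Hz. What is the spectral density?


Noise spectral density = Vrms / sqrt(BW).
NSD = 4.2 / sqrt(35722)
NSD = 4.2 / 189.0026
NSD = 0.0222 uV/sqrt(Hz)

0.0222 uV/sqrt(Hz)


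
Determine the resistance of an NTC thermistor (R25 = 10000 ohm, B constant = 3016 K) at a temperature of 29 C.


NTC thermistor equation: Rt = R25 * exp(B * (1/T - 1/T25)).
T in Kelvin: 302.15 K, T25 = 298.15 K
1/T - 1/T25 = 1/302.15 - 1/298.15 = -4.44e-05
B * (1/T - 1/T25) = 3016 * -4.44e-05 = -0.1339
Rt = 10000 * exp(-0.1339) = 8746.6 ohm

8746.6 ohm


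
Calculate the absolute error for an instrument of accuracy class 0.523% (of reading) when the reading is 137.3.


Absolute error = (accuracy% / 100) * reading.
Error = (0.523 / 100) * 137.3
Error = 0.00523 * 137.3
Error = 0.7181

0.7181


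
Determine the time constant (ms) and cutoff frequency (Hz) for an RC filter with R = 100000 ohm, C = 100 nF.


Time constant: tau = R * C.
tau = 100000 * 1.00e-07 = 0.01 s
tau = 10.0 ms
Cutoff frequency: fc = 1 / (2*pi*R*C).
fc = 1 / (2*pi*0.01) = 15.92 Hz

tau = 10.0 ms, fc = 15.92 Hz


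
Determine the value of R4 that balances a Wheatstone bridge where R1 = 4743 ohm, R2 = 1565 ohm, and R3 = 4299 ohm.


At balance: R1*R4 = R2*R3, so R4 = R2*R3/R1.
R4 = 1565 * 4299 / 4743
R4 = 6727935 / 4743
R4 = 1418.5 ohm

1418.5 ohm


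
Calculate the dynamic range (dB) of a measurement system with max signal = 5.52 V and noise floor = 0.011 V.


Dynamic range = 20 * log10(Vmax / Vnoise).
DR = 20 * log10(5.52 / 0.011)
DR = 20 * log10(501.82)
DR = 54.01 dB

54.01 dB


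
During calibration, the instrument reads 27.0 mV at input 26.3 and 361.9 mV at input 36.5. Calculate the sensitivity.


Sensitivity = (y2 - y1) / (x2 - x1).
S = (361.9 - 27.0) / (36.5 - 26.3)
S = 334.9 / 10.2
S = 32.8333 mV/unit

32.8333 mV/unit


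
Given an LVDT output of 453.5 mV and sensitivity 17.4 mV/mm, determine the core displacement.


Displacement = Vout / sensitivity.
d = 453.5 / 17.4
d = 26.063 mm

26.063 mm


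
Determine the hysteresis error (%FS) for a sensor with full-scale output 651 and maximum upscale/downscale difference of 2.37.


Hysteresis = (max difference / full scale) * 100%.
H = (2.37 / 651) * 100
H = 0.364 %FS

0.364 %FS


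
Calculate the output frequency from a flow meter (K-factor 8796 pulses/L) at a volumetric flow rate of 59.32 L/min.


Frequency = K * Q / 60 (converting L/min to L/s).
f = 8796 * 59.32 / 60
f = 521778.72 / 60
f = 8696.31 Hz

8696.31 Hz


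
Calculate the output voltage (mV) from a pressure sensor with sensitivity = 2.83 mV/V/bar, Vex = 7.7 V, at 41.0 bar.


Output = sensitivity * Vex * P.
Vout = 2.83 * 7.7 * 41.0
Vout = 21.791 * 41.0
Vout = 893.43 mV

893.43 mV


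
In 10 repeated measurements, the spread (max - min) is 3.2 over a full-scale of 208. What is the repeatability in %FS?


Repeatability = (spread / full scale) * 100%.
R = (3.2 / 208) * 100
R = 1.538 %FS

1.538 %FS


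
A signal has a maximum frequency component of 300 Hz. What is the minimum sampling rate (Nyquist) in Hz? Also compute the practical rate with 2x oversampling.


By Nyquist theorem, fs_min = 2 * fmax.
fs_min = 2 * 300 = 600 Hz
Practical rate = 2 * fs_min = 2 * 600 = 1200 Hz

fs_min = 600 Hz, fs_practical = 1200 Hz


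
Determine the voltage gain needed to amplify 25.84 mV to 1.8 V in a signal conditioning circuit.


Gain = Vout / Vin (converting to same units).
G = 1.8 V / 25.84 mV
G = 1800.0 mV / 25.84 mV
G = 69.66

69.66


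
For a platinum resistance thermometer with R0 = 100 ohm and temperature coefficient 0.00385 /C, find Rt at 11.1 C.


The RTD equation: Rt = R0 * (1 + alpha * T).
Rt = 100 * (1 + 0.00385 * 11.1)
Rt = 100 * (1 + 0.042735)
Rt = 100 * 1.042735
Rt = 104.273 ohm

104.273 ohm


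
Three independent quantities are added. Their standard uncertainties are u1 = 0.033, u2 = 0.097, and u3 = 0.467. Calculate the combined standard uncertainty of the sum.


For a sum of independent quantities, uc = sqrt(u1^2 + u2^2 + u3^2).
uc = sqrt(0.033^2 + 0.097^2 + 0.467^2)
uc = sqrt(0.001089 + 0.009409 + 0.218089)
uc = 0.4781

0.4781


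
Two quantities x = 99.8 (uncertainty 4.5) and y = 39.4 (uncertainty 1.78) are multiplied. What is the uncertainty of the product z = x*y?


For a product z = x*y, the relative uncertainty is:
uz/z = sqrt((ux/x)^2 + (uy/y)^2)
Relative uncertainties: ux/x = 4.5/99.8 = 0.04509
uy/y = 1.78/39.4 = 0.045178
z = 99.8 * 39.4 = 3932.1
uz = 3932.1 * sqrt(0.04509^2 + 0.045178^2) = 250.983

250.983


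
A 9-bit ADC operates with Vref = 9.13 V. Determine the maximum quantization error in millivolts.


The maximum quantization error is +/- LSB/2.
LSB = Vref / 2^n = 9.13 / 512 = 0.01783203 V
Max error = LSB / 2 = 0.01783203 / 2 = 0.00891602 V
Max error = 8.916 mV

8.916 mV


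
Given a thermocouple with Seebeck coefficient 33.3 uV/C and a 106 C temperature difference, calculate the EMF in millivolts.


The thermocouple output V = sensitivity * dT.
V = 33.3 uV/C * 106 C
V = 3529.8 uV
V = 3.53 mV

3.53 mV


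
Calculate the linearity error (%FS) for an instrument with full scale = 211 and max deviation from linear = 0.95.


Linearity error = (max deviation / full scale) * 100%.
Linearity = (0.95 / 211) * 100
Linearity = 0.45 %FS

0.45 %FS


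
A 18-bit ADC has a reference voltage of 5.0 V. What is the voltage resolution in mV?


The resolution (LSB) of an ADC is Vref / 2^n.
LSB = 5.0 / 2^18
LSB = 5.0 / 262144
LSB = 1.907e-05 V = 0.01907349 mV

0.01907349 mV


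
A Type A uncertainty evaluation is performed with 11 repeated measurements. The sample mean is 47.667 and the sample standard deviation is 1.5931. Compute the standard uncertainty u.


The standard uncertainty for Type A evaluation is u = s / sqrt(n).
u = 1.5931 / sqrt(11)
u = 1.5931 / 3.3166
u = 0.4803

0.4803


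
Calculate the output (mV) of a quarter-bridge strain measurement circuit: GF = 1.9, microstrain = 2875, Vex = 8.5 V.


Quarter bridge output: Vout = (GF * epsilon * Vex) / 4.
Vout = (1.9 * 2875e-6 * 8.5) / 4
Vout = 0.04643125 / 4 V
Vout = 0.01160781 V = 11.6078 mV

11.6078 mV


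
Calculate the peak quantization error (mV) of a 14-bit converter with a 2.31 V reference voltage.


The maximum quantization error is +/- LSB/2.
LSB = Vref / 2^n = 2.31 / 16384 = 0.00014099 V
Max error = LSB / 2 = 0.00014099 / 2 = 7.05e-05 V
Max error = 0.0705 mV

0.0705 mV


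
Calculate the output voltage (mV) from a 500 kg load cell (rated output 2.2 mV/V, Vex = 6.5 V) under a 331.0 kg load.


Vout = rated_output * Vex * (load / capacity).
Vout = 2.2 * 6.5 * (331.0 / 500)
Vout = 2.2 * 6.5 * 0.662
Vout = 9.467 mV

9.467 mV


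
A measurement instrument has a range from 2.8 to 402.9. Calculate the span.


Span = upper range - lower range.
Span = 402.9 - (2.8)
Span = 400.1

400.1


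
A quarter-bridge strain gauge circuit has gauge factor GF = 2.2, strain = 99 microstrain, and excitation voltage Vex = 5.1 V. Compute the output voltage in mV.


Quarter bridge output: Vout = (GF * epsilon * Vex) / 4.
Vout = (2.2 * 99e-6 * 5.1) / 4
Vout = 0.00111078 / 4 V
Vout = 0.0002777 V = 0.2777 mV

0.2777 mV


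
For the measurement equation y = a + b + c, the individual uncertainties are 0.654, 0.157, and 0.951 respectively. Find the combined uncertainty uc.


For a sum of independent quantities, uc = sqrt(u1^2 + u2^2 + u3^2).
uc = sqrt(0.654^2 + 0.157^2 + 0.951^2)
uc = sqrt(0.427716 + 0.024649 + 0.904401)
uc = 1.1648

1.1648


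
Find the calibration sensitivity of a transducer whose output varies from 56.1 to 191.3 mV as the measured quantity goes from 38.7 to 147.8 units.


Sensitivity = (y2 - y1) / (x2 - x1).
S = (191.3 - 56.1) / (147.8 - 38.7)
S = 135.2 / 109.1
S = 1.2392 mV/unit

1.2392 mV/unit


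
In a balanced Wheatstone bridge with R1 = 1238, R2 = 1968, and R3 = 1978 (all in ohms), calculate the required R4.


At balance: R1*R4 = R2*R3, so R4 = R2*R3/R1.
R4 = 1968 * 1978 / 1238
R4 = 3892704 / 1238
R4 = 3144.35 ohm

3144.35 ohm


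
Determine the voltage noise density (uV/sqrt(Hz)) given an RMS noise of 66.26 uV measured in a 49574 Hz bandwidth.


Noise spectral density = Vrms / sqrt(BW).
NSD = 66.26 / sqrt(49574)
NSD = 66.26 / 222.6522
NSD = 0.2976 uV/sqrt(Hz)

0.2976 uV/sqrt(Hz)


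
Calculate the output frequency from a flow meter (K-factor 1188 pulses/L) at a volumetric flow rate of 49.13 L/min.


Frequency = K * Q / 60 (converting L/min to L/s).
f = 1188 * 49.13 / 60
f = 58366.44 / 60
f = 972.77 Hz

972.77 Hz
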